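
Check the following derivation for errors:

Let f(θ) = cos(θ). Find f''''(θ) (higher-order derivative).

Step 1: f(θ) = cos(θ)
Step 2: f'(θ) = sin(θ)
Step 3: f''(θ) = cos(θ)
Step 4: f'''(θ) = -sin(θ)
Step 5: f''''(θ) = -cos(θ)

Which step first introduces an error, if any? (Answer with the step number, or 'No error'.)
Step 2

Step 2 is incorrect due to a sign flip.
The step shows: sin(θ)
The correct value should be: -sin(θ)

Explanation: The sign of the whole expression was flipped: the term -sin(θ) was incorrectly written as sin(θ)
The later steps are derived from this incorrect expression, so the error originates in Step 2.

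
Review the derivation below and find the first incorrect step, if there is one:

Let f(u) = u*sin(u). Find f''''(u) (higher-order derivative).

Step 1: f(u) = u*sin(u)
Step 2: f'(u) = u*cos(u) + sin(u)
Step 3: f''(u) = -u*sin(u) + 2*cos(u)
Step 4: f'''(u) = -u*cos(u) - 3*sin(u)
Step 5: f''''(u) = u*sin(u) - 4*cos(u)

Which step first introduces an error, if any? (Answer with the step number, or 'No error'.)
No error

All steps in this derivation are correct.
The final answer f''''(u) = u*sin(u) - 4*cos(u) is valid.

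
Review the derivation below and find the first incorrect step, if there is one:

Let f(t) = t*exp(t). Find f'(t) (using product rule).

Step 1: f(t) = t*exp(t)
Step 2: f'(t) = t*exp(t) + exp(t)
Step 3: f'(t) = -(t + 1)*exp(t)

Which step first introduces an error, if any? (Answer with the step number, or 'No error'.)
Step 3

Step 3 is incorrect due to a sign flip.
The step shows: -(t + 1)*exp(t)
The correct value should be: (t + 1)*exp(t)

Explanation: The sign of the whole expression was flipped: the term (t + 1)*exp(t) was incorrectly written as -(t + 1)*exp(t)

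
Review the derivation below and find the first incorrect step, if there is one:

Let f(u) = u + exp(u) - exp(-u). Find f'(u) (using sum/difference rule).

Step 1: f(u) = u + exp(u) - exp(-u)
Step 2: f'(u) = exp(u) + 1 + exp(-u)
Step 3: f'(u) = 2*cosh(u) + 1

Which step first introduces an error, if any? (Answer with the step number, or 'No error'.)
No error

All steps in this derivation are correct.
The final answer f'(u) = 2*cosh(u) + 1 is valid.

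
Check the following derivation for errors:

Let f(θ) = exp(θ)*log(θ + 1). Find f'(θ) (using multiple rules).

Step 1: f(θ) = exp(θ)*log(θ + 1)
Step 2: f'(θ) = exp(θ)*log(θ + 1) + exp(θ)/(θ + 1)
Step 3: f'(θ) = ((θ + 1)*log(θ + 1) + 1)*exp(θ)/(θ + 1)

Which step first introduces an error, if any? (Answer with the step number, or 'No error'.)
No error

All steps in this derivation are correct.
The final answer f'(θ) = ((θ + 1)*log(θ + 1) + 1)*exp(θ)/(θ + 1) is valid.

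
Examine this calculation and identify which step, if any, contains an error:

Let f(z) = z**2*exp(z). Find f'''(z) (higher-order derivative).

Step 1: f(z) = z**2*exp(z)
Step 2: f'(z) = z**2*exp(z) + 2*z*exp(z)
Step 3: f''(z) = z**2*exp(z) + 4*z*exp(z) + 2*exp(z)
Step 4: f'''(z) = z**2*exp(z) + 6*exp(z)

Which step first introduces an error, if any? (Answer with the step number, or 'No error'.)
Step 4

Step 4 is incorrect due to a dropped term.
The step shows: z**2*exp(z) + 6*exp(z)
The correct value should be: z**2*exp(z) + 6*z*exp(z) + 6*exp(z)

Explanation: A term was dropped: the term 6*z*exp(z) was incorrectly omitted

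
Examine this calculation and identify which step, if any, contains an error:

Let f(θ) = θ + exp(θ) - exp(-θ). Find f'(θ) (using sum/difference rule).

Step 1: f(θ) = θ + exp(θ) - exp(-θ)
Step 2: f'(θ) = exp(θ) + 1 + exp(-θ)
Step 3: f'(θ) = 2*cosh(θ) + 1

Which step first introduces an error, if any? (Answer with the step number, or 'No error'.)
No error

All steps in this derivation are correct.
The final answer f'(θ) = 2*cosh(θ) + 1 is valid.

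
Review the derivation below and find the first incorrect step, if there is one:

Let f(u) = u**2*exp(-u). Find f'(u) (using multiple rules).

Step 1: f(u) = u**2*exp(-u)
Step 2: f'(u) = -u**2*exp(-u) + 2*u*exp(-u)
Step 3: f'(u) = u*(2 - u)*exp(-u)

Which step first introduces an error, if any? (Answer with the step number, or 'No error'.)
No error

All steps in this derivation are correct.
The final answer f'(u) = u*(2 - u)*exp(-u) is valid.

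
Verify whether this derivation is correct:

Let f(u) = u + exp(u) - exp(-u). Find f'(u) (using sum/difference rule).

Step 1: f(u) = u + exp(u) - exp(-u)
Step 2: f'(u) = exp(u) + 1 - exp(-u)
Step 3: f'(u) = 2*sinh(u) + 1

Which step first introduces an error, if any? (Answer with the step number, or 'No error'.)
Step 2

Step 2 is incorrect due to a sign flip.
The step shows: exp(u) + 1 - exp(-u)
The correct value should be: exp(u) + 1 + exp(-u)

Explanation: The sign of one term was flipped: the term exp(-u) was incorrectly written as -exp(-u)
The later steps are derived from this incorrect expression, so the error originates in Step 2.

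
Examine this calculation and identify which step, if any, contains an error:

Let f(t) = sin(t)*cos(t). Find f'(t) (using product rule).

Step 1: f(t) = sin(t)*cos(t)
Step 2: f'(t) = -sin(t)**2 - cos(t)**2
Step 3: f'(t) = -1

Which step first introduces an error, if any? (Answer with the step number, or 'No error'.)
Step 2

Step 2 is incorrect due to a sign flip.
The step shows: -sin(t)**2 - cos(t)**2
The correct value should be: -sin(t)**2 + cos(t)**2

Explanation: The sign of one term was flipped: the term cos(t)**2 was incorrectly written as -cos(t)**2
The later steps are derived from this incorrect expression, so the error originates in Step 2.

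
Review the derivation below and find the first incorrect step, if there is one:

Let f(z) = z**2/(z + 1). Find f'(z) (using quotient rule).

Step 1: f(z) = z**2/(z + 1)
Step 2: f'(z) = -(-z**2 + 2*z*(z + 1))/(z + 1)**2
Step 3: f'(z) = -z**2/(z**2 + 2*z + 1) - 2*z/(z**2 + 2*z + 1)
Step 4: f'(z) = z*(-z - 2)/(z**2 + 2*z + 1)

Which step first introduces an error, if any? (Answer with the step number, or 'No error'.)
Step 2

Step 2 is incorrect due to a sign flip.
The step shows: -(-z**2 + 2*z*(z + 1))/(z + 1)**2
The correct value should be: (-z**2 + 2*z*(z + 1))/(z + 1)**2

Explanation: The sign of the whole expression was flipped: the term (-z**2 + 2*z*(z + 1))/(z + 1)**2 was incorrectly written as -(-z**2 + 2*z*(z + 1))/(z + 1)**2
The later steps are derived from this incorrect expression, so the error originates in Step 2.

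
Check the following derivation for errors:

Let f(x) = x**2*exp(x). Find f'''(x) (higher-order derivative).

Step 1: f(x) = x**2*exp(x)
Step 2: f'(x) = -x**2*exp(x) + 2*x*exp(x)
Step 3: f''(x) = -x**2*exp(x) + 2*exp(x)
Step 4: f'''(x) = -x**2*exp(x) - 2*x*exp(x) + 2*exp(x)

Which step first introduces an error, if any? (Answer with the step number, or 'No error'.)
Step 2

Step 2 is incorrect due to a sign flip.
The step shows: -x**2*exp(x) + 2*x*exp(x)
The correct value should be: x**2*exp(x) + 2*x*exp(x)

Explanation: The sign of one term was flipped: the term x**2*exp(x) was incorrectly written as -x**2*exp(x)
The later steps are derived from this incorrect expression, so the error originates in Step 2.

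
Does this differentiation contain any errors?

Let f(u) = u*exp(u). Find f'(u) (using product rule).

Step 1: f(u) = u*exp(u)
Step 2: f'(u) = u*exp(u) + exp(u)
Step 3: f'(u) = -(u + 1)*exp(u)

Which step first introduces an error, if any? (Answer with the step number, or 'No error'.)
Step 3

Step 3 is incorrect due to a sign flip.
The step shows: -(u + 1)*exp(u)
The correct value should be: (u + 1)*exp(u)

Explanation: The sign of the whole expression was flipped: the term (u + 1)*exp(u) was incorrectly written as -(u + 1)*exp(u)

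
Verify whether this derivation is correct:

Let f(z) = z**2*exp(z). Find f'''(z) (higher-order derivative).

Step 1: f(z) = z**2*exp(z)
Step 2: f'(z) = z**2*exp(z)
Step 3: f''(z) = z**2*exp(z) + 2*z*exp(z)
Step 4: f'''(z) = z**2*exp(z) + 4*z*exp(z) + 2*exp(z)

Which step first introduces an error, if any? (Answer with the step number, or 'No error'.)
Step 2

Step 2 is incorrect due to a dropped term.
The step shows: z**2*exp(z)
The correct value should be: z**2*exp(z) + 2*z*exp(z)

Explanation: A term was dropped: the term 2*z*exp(z) was incorrectly omitted
The later steps are derived from this incorrect expression, so the error originates in Step 2.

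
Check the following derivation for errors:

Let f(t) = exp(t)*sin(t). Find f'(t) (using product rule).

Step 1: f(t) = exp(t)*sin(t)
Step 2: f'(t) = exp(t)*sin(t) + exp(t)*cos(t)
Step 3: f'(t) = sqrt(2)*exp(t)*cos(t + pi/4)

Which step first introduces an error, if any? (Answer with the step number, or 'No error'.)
Step 3

Step 3 is incorrect due to a wrong trig function.
The step shows: sqrt(2)*exp(t)*cos(t + pi/4)
The correct value should be: sqrt(2)*exp(t)*sin(t + pi/4)

Explanation: sin(t + pi/4) was incorrectly written as cos(t + pi/4): the term sqrt(2)*exp(t)*sin(t + pi/4) was incorrectly written as sqrt(2)*exp(t)*cos(t + pi/4)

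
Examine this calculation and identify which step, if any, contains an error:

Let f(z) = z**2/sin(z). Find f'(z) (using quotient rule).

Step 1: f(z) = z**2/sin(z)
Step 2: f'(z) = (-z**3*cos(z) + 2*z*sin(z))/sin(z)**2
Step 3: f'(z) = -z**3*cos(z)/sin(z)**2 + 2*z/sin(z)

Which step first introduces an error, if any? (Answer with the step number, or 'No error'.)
Step 2

Step 2 is incorrect due to a wrong exponent.
The step shows: (-z**3*cos(z) + 2*z*sin(z))/sin(z)**2
The correct value should be: (-z**2*cos(z) + 2*z*sin(z))/sin(z)**2

Explanation: The exponent 2 on z was incorrectly written as 3: the term (-z**2*cos(z) + 2*z*sin(z))/sin(z)**2 was incorrectly written as (-z**3*cos(z) + 2*z*sin(z))/sin(z)**2
The later steps are derived from this incorrect expression, so the error originates in Step 2.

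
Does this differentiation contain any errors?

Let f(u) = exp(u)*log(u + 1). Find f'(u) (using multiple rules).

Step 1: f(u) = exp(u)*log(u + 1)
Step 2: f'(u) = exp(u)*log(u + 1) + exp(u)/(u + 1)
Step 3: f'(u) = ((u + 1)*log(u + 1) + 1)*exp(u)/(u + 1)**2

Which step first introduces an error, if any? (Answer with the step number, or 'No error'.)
Step 3

Step 3 is incorrect due to a wrong exponent.
The step shows: ((u + 1)*log(u + 1) + 1)*exp(u)/(u + 1)**2
The correct value should be: ((u + 1)*log(u + 1) + 1)*exp(u)/(u + 1)

Explanation: The exponent -1 on u + 1 was incorrectly written as -2: the term ((u + 1)*log(u + 1) + 1)*exp(u)/(u + 1) was incorrectly written as ((u + 1)*log(u + 1) + 1)*exp(u)/(u + 1)**2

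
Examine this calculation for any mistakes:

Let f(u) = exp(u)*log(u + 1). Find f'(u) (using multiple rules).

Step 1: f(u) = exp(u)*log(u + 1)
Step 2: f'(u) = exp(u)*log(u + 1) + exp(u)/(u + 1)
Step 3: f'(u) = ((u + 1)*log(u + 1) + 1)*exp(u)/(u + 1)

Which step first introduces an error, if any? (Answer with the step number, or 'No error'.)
No error

All steps in this derivation are correct.
The final answer f'(u) = ((u + 1)*log(u + 1) + 1)*exp(u)/(u + 1) is valid.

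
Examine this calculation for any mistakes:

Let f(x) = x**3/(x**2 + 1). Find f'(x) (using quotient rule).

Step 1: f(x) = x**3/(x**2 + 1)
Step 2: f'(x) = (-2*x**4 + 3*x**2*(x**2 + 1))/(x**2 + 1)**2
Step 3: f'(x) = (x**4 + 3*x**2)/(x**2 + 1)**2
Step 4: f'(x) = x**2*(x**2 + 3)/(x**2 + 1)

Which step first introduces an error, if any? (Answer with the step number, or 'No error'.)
Step 4

Step 4 is incorrect due to a wrong exponent.
The step shows: x**2*(x**2 + 3)/(x**2 + 1)
The correct value should be: x**2*(x**2 + 3)/(x**2 + 1)**2

Explanation: The exponent -2 on x**2 + 1 was incorrectly written as -1: the term x**2*(x**2 + 3)/(x**2 + 1)**2 was incorrectly written as x**2*(x**2 + 3)/(x**2 + 1)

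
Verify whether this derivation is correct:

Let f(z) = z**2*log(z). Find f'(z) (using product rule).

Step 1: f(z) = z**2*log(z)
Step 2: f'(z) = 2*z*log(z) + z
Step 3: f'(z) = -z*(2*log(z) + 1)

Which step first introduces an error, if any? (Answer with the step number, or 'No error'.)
Step 3

Step 3 is incorrect due to a sign flip.
The step shows: -z*(2*log(z) + 1)
The correct value should be: z*(2*log(z) + 1)

Explanation: The sign of the whole expression was flipped: the term z*(2*log(z) + 1) was incorrectly written as -z*(2*log(z) + 1)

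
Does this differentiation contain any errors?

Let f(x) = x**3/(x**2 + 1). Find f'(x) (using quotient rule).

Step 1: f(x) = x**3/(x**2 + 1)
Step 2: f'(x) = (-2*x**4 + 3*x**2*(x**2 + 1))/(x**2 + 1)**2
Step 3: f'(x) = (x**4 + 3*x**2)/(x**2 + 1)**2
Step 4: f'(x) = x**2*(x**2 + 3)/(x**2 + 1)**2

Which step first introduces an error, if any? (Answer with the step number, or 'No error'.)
No error

All steps in this derivation are correct.
The final answer f'(x) = x**2*(x**2 + 3)/(x**2 + 1)**2 is valid.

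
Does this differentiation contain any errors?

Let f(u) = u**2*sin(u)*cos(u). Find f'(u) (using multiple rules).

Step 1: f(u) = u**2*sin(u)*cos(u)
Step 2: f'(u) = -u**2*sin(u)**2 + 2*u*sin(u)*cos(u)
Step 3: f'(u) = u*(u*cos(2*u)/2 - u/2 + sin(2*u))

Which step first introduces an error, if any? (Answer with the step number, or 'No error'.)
Step 2

Step 2 is incorrect due to a dropped term.
The step shows: -u**2*sin(u)**2 + 2*u*sin(u)*cos(u)
The correct value should be: -u**2*sin(u)**2 + u**2*cos(u)**2 + 2*u*sin(u)*cos(u)

Explanation: A term was dropped: the term u**2*cos(u)**2 was incorrectly omitted
The later steps are derived from this incorrect expression, so the error originates in Step 2.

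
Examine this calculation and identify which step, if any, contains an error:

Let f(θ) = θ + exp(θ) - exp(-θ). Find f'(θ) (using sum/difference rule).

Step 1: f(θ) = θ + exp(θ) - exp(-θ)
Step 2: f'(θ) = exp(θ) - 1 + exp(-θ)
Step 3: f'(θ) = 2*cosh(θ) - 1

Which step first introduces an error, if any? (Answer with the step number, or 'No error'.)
Step 2

Step 2 is incorrect due to a sign flip.
The step shows: exp(θ) - 1 + exp(-θ)
The correct value should be: exp(θ) + 1 + exp(-θ)

Explanation: The sign of one term was flipped: the term 1 was incorrectly written as -1
The later steps are derived from this incorrect expression, so the error originates in Step 2.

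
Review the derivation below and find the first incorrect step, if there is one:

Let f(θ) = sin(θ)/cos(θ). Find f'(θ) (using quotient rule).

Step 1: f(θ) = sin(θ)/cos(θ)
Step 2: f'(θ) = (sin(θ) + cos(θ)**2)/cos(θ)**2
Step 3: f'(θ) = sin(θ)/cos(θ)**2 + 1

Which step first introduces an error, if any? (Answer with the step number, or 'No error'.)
Step 2

Step 2 is incorrect due to a wrong exponent.
The step shows: (sin(θ) + cos(θ)**2)/cos(θ)**2
The correct value should be: (sin(θ)**2 + cos(θ)**2)/cos(θ)**2

Explanation: The exponent 2 on sin(θ) was incorrectly written as 1: the term (sin(θ)**2 + cos(θ)**2)/cos(θ)**2 was incorrectly written as (sin(θ) + cos(θ)**2)/cos(θ)**2
The later steps are derived from this incorrect expression, so the error originates in Step 2.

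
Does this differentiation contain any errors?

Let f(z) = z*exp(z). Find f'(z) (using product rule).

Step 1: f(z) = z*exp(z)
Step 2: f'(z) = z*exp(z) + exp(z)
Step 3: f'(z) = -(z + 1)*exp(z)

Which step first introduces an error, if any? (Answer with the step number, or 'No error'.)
Step 3

Step 3 is incorrect due to a sign flip.
The step shows: -(z + 1)*exp(z)
The correct value should be: (z + 1)*exp(z)

Explanation: The sign of the whole expression was flipped: the term (z + 1)*exp(z) was incorrectly written as -(z + 1)*exp(z)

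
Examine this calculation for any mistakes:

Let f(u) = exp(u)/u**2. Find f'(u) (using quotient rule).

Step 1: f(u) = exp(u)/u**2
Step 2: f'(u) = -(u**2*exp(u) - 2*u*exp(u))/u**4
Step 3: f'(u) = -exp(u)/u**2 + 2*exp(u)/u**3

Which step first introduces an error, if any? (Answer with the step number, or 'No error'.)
Step 2

Step 2 is incorrect due to a sign flip.
The step shows: -(u**2*exp(u) - 2*u*exp(u))/u**4
The correct value should be: (u**2*exp(u) - 2*u*exp(u))/u**4

Explanation: The sign of the whole expression was flipped: the term (u**2*exp(u) - 2*u*exp(u))/u**4 was incorrectly written as -(u**2*exp(u) - 2*u*exp(u))/u**4
The later steps are derived from this incorrect expression, so the error originates in Step 2.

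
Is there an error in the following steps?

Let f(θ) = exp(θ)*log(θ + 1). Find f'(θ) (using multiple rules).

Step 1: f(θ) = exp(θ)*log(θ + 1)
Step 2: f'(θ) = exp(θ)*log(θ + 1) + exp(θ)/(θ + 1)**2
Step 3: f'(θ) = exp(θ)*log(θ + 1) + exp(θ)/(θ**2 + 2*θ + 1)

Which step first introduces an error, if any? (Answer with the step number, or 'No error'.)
Step 2

Step 2 is incorrect due to a wrong exponent.
The step shows: exp(θ)*log(θ + 1) + exp(θ)/(θ + 1)**2
The correct value should be: exp(θ)*log(θ + 1) + exp(θ)/(θ + 1)

Explanation: The exponent -1 on θ + 1 was incorrectly written as -2: the term exp(θ)/(θ + 1) was incorrectly written as exp(θ)/(θ + 1)**2
The later steps are derived from this incorrect expression, so the error originates in Step 2.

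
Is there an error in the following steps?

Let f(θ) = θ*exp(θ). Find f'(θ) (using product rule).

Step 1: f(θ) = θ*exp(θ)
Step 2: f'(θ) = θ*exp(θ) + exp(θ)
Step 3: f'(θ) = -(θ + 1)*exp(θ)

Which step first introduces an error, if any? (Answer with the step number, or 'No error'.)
Step 3

Step 3 is incorrect due to a sign flip.
The step shows: -(θ + 1)*exp(θ)
The correct value should be: (θ + 1)*exp(θ)

Explanation: The sign of the whole expression was flipped: the term (θ + 1)*exp(θ) was incorrectly written as -(θ + 1)*exp(θ)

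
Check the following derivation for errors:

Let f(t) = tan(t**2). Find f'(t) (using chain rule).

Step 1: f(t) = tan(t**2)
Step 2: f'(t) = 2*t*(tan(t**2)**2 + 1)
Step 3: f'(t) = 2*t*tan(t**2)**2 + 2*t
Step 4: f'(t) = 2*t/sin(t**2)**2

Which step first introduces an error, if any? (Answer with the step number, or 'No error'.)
Step 4

Step 4 is incorrect due to a wrong trig function.
The step shows: 2*t/sin(t**2)**2
The correct value should be: 2*t/cos(t**2)**2

Explanation: cos(t**2) was incorrectly written as sin(t**2): the term 2*t/cos(t**2)**2 was incorrectly written as 2*t/sin(t**2)**2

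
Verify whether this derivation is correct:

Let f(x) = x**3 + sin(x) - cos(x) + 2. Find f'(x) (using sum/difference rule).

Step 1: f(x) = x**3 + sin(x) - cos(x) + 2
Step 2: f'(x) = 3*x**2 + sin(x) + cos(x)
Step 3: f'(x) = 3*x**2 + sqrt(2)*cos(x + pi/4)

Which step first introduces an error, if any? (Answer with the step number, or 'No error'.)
Step 3

Step 3 is incorrect due to a wrong trig function.
The step shows: 3*x**2 + sqrt(2)*cos(x + pi/4)
The correct value should be: 3*x**2 + sqrt(2)*sin(x + pi/4)

Explanation: sin(x + pi/4) was incorrectly written as cos(x + pi/4): the term sqrt(2)*sin(x + pi/4) was incorrectly written as sqrt(2)*cos(x + pi/4)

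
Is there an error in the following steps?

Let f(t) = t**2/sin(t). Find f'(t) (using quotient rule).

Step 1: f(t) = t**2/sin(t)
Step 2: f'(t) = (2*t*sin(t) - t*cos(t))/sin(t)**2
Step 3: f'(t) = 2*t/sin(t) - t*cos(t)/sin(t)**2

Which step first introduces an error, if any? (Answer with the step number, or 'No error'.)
Step 2

Step 2 is incorrect due to a wrong exponent.
The step shows: (2*t*sin(t) - t*cos(t))/sin(t)**2
The correct value should be: (-t**2*cos(t) + 2*t*sin(t))/sin(t)**2

Explanation: The exponent 2 on t was incorrectly written as 1: the term (-t**2*cos(t) + 2*t*sin(t))/sin(t)**2 was incorrectly written as (2*t*sin(t) - t*cos(t))/sin(t)**2
The later steps are derived from this incorrect expression, so the error originates in Step 2.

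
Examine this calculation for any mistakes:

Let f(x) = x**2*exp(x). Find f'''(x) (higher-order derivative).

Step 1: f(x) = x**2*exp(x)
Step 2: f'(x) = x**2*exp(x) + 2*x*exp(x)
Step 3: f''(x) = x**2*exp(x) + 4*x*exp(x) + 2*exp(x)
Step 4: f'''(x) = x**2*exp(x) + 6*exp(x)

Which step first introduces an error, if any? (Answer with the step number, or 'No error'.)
Step 4

Step 4 is incorrect due to a dropped term.
The step shows: x**2*exp(x) + 6*exp(x)
The correct value should be: x**2*exp(x) + 6*x*exp(x) + 6*exp(x)

Explanation: A term was dropped: the term 6*x*exp(x) was incorrectly omitted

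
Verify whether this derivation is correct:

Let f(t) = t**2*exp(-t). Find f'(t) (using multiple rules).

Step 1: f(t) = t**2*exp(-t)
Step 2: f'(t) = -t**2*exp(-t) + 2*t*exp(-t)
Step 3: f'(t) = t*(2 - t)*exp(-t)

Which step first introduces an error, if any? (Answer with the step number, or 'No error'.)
No error

All steps in this derivation are correct.
The final answer f'(t) = t*(2 - t)*exp(-t) is valid.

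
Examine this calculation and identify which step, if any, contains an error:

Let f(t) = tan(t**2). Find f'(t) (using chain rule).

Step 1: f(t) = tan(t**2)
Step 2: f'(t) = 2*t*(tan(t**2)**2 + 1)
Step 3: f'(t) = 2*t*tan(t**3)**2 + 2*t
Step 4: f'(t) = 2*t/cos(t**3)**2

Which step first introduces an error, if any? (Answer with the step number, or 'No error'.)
Step 3

Step 3 is incorrect due to a wrong exponent.
The step shows: 2*t*tan(t**3)**2 + 2*t
The correct value should be: 2*t*tan(t**2)**2 + 2*t

Explanation: The exponent 2 on t was incorrectly written as 3: the term 2*t*tan(t**2)**2 was incorrectly written as 2*t*tan(t**3)**2
The later steps are derived from this incorrect expression, so the error originates in Step 3.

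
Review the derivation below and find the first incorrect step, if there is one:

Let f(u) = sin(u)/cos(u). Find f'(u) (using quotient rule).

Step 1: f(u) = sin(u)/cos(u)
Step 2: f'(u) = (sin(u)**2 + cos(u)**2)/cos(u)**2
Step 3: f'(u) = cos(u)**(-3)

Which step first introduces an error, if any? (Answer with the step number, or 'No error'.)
Step 3

Step 3 is incorrect due to a wrong exponent.
The step shows: cos(u)**(-3)
The correct value should be: cos(u)**(-2)

Explanation: The exponent -2 on cos(u) was incorrectly written as -3: the term cos(u)**(-2) was incorrectly written as cos(u)**(-3)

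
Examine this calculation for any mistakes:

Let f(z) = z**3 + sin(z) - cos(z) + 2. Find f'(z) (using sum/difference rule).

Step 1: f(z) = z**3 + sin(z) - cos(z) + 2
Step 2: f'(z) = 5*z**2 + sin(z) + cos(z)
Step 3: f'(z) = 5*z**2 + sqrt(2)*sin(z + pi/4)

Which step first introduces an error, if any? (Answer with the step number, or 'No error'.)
Step 2

Step 2 is incorrect due to a wrong coefficient.
The step shows: 5*z**2 + sin(z) + cos(z)
The correct value should be: 3*z**2 + sin(z) + cos(z)

Explanation: The coefficient 3 was incorrectly written as 5: the term 3*z**2 was incorrectly written as 5*z**2
The later steps are derived from this incorrect expression, so the error originates in Step 2.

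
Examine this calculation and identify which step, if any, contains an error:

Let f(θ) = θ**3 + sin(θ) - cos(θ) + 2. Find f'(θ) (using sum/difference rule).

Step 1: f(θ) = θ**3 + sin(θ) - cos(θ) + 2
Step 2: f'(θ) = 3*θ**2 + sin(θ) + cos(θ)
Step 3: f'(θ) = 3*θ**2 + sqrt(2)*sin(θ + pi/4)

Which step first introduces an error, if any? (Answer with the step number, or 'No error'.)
No error

All steps in this derivation are correct.
The final answer f'(θ) = 3*θ**2 + sqrt(2)*sin(θ + pi/4) is valid.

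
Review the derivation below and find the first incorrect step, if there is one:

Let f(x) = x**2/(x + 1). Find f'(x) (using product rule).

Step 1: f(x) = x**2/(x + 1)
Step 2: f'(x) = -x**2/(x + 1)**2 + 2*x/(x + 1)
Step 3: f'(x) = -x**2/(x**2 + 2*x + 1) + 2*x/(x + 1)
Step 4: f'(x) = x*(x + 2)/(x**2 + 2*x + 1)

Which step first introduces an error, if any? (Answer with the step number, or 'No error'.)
No error

All steps in this derivation are correct.
The final answer f'(x) = x*(x + 2)/(x**2 + 2*x + 1) is valid.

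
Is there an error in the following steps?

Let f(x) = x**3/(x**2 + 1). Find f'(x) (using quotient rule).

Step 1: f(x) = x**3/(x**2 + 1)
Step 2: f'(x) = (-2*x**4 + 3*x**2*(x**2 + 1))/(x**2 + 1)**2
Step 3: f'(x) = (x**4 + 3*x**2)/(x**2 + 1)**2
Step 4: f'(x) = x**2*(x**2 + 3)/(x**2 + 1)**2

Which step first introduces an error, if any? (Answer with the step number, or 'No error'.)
No error

All steps in this derivation are correct.
The final answer f'(x) = x**2*(x**2 + 3)/(x**2 + 1)**2 is valid.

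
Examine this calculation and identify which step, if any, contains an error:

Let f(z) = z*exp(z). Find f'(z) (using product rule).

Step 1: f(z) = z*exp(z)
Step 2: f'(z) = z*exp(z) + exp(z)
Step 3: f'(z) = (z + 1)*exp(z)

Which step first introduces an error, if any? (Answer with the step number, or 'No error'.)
No error

All steps in this derivation are correct.
The final answer f'(z) = (z + 1)*exp(z) is valid.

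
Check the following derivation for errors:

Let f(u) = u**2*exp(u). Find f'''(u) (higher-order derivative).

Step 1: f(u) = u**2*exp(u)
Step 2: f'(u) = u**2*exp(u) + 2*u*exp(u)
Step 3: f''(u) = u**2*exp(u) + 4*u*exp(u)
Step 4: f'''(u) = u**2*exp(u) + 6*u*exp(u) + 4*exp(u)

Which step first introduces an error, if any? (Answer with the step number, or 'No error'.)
Step 3

Step 3 is incorrect due to a dropped term.
The step shows: u**2*exp(u) + 4*u*exp(u)
The correct value should be: u**2*exp(u) + 4*u*exp(u) + 2*exp(u)

Explanation: A term was dropped: the term 2*exp(u) was incorrectly omitted
The later steps are derived from this incorrect expression, so the error originates in Step 3.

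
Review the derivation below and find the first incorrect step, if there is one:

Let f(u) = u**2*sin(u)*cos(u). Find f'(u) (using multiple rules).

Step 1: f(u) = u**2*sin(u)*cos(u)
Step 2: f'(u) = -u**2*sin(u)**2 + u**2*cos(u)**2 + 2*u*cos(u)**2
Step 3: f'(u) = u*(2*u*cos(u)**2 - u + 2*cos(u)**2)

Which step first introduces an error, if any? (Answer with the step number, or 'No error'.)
Step 2

Step 2 is incorrect due to a wrong trig function.
The step shows: -u**2*sin(u)**2 + u**2*cos(u)**2 + 2*u*cos(u)**2
The correct value should be: -u**2*sin(u)**2 + u**2*cos(u)**2 + 2*u*sin(u)*cos(u)

Explanation: sin(u) was incorrectly written as cos(u): the term 2*u*sin(u)*cos(u) was incorrectly written as 2*u*cos(u)**2
The later steps are derived from this incorrect expression, so the error originates in Step 2.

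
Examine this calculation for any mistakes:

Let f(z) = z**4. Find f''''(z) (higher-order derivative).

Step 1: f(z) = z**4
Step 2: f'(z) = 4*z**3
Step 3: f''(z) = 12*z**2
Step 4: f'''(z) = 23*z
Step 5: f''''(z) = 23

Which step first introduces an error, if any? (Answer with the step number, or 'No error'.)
Step 4

Step 4 is incorrect due to a wrong coefficient.
The step shows: 23*z
The correct value should be: 24*z

Explanation: The coefficient 24 was incorrectly written as 23: the term 24*z was incorrectly written as 23*z
The later steps are derived from this incorrect expression, so the error originates in Step 4.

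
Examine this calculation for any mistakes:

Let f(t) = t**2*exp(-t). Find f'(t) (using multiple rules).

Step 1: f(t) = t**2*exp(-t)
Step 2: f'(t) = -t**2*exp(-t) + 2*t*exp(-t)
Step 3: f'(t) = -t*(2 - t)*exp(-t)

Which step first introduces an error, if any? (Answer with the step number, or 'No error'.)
Step 3

Step 3 is incorrect due to a sign flip.
The step shows: -t*(2 - t)*exp(-t)
The correct value should be: t*(2 - t)*exp(-t)

Explanation: The sign of the whole expression was flipped: the term t*(2 - t)*exp(-t) was incorrectly written as -t*(2 - t)*exp(-t)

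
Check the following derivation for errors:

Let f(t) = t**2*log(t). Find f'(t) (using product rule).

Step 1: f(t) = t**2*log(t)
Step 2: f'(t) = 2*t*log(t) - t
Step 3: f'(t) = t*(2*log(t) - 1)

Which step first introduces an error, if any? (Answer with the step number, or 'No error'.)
Step 2

Step 2 is incorrect due to a sign flip.
The step shows: 2*t*log(t) - t
The correct value should be: 2*t*log(t) + t

Explanation: The sign of one term was flipped: the term t was incorrectly written as -t
The later steps are derived from this incorrect expression, so the error originates in Step 2.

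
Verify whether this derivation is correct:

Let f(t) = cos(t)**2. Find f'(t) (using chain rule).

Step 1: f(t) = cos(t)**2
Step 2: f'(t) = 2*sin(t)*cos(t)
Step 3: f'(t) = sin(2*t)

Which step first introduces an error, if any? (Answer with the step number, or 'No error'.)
Step 2

Step 2 is incorrect due to a sign flip.
The step shows: 2*sin(t)*cos(t)
The correct value should be: -2*sin(t)*cos(t)

Explanation: The sign of the whole expression was flipped: the term -2*sin(t)*cos(t) was incorrectly written as 2*sin(t)*cos(t)
The later steps are derived from this incorrect expression, so the error originates in Step 2.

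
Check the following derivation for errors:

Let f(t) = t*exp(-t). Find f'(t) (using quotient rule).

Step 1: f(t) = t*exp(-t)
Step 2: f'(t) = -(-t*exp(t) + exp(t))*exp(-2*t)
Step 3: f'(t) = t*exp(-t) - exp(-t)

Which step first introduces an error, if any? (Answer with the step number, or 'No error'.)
Step 2

Step 2 is incorrect due to a sign flip.
The step shows: -(-t*exp(t) + exp(t))*exp(-2*t)
The correct value should be: (-t*exp(t) + exp(t))*exp(-2*t)

Explanation: The sign of the whole expression was flipped: the term (-t*exp(t) + exp(t))*exp(-2*t) was incorrectly written as -(-t*exp(t) + exp(t))*exp(-2*t)
The later steps are derived from this incorrect expression, so the error originates in Step 2.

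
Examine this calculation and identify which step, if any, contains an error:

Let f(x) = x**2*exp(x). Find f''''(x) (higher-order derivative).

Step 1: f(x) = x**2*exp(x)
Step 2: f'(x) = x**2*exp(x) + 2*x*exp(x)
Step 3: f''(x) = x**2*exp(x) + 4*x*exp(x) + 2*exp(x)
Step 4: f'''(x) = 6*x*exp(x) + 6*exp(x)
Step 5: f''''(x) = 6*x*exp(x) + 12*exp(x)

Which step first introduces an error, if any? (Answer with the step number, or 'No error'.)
Step 4

Step 4 is incorrect due to a dropped term.
The step shows: 6*x*exp(x) + 6*exp(x)
The correct value should be: x**2*exp(x) + 6*x*exp(x) + 6*exp(x)

Explanation: A term was dropped: the term x**2*exp(x) was incorrectly omitted
The later steps are derived from this incorrect expression, so the error originates in Step 4.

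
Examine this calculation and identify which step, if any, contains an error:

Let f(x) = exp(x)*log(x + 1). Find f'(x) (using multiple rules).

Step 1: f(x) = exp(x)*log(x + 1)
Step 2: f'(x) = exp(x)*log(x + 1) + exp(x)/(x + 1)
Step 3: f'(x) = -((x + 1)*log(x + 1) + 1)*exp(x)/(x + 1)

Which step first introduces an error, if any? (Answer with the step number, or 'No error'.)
Step 3

Step 3 is incorrect due to a sign flip.
The step shows: -((x + 1)*log(x + 1) + 1)*exp(x)/(x + 1)
The correct value should be: ((x + 1)*log(x + 1) + 1)*exp(x)/(x + 1)

Explanation: The sign of the whole expression was flipped: the term ((x + 1)*log(x + 1) + 1)*exp(x)/(x + 1) was incorrectly written as -((x + 1)*log(x + 1) + 1)*exp(x)/(x + 1)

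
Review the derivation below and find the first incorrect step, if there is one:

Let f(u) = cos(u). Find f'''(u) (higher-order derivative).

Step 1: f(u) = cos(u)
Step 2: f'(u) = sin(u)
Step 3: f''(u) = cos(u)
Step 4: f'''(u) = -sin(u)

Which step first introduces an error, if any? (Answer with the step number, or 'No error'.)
Step 2

Step 2 is incorrect due to a sign flip.
The step shows: sin(u)
The correct value should be: -sin(u)

Explanation: The sign of the whole expression was flipped: the term -sin(u) was incorrectly written as sin(u)
The later steps are derived from this incorrect expression, so the error originates in Step 2.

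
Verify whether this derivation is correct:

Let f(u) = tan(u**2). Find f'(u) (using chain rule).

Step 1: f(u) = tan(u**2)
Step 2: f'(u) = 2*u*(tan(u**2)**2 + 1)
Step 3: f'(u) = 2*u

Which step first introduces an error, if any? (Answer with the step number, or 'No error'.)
Step 3

Step 3 is incorrect due to a dropped term.
The step shows: 2*u
The correct value should be: 2*u*tan(u**2)**2 + 2*u

Explanation: A term was dropped: the term 2*u*tan(u**2)**2 was incorrectly omitted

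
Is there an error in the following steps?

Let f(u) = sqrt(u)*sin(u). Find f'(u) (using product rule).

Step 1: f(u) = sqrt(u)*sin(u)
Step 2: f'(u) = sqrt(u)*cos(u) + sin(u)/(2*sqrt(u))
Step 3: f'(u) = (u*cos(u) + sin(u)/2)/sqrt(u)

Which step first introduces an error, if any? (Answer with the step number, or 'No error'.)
No error

All steps in this derivation are correct.
The final answer f'(u) = (u*cos(u) + sin(u)/2)/sqrt(u) is valid.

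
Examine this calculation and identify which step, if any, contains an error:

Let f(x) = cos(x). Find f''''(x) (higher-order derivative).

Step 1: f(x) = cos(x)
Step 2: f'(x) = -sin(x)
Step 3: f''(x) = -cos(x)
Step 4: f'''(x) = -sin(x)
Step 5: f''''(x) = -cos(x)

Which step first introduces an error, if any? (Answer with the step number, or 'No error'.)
Step 4

Step 4 is incorrect due to a sign flip.
The step shows: -sin(x)
The correct value should be: sin(x)

Explanation: The sign of the whole expression was flipped: the term sin(x) was incorrectly written as -sin(x)
The later steps are derived from this incorrect expression, so the error originates in Step 4.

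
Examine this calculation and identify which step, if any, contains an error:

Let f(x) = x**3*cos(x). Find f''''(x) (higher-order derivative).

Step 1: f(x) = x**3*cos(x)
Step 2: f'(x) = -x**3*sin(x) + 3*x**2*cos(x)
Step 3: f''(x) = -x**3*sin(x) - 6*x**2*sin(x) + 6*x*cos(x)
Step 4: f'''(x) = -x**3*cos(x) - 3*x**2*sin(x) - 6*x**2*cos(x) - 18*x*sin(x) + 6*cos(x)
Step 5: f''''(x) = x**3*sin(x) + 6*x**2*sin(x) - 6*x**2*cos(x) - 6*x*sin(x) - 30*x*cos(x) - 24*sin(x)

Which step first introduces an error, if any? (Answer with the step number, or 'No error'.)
Step 3

Step 3 is incorrect due to a wrong trig function.
The step shows: -x**3*sin(x) - 6*x**2*sin(x) + 6*x*cos(x)
The correct value should be: -x**3*cos(x) - 6*x**2*sin(x) + 6*x*cos(x)

Explanation: cos(x) was incorrectly written as sin(x): the term -x**3*cos(x) was incorrectly written as -x**3*sin(x)
The later steps are derived from this incorrect expression, so the error originates in Step 3.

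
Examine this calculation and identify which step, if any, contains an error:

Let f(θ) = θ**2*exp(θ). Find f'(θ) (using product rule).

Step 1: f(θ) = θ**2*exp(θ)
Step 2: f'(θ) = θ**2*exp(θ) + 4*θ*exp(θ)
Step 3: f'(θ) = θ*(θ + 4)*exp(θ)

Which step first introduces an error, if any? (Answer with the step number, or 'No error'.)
Step 2

Step 2 is incorrect due to a wrong coefficient.
The step shows: θ**2*exp(θ) + 4*θ*exp(θ)
The correct value should be: θ**2*exp(θ) + 2*θ*exp(θ)

Explanation: The coefficient 2 was incorrectly written as 4: the term 2*θ*exp(θ) was incorrectly written as 4*θ*exp(θ)
The later steps are derived from this incorrect expression, so the error originates in Step 2.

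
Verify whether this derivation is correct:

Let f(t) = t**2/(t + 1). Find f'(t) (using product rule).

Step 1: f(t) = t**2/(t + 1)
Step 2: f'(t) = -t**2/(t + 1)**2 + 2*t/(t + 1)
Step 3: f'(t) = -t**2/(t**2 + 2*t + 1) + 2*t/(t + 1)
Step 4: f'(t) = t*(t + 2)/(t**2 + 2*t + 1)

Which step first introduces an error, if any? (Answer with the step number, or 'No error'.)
No error

All steps in this derivation are correct.
The final answer f'(t) = t*(t + 2)/(t**2 + 2*t + 1) is valid.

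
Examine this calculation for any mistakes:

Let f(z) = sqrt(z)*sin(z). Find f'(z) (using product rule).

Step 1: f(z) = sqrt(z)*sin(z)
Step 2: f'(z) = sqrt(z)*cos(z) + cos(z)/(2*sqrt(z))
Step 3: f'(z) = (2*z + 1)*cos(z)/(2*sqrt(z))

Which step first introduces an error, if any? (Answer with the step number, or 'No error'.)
Step 2

Step 2 is incorrect due to a wrong trig function.
The step shows: sqrt(z)*cos(z) + cos(z)/(2*sqrt(z))
The correct value should be: sqrt(z)*cos(z) + sin(z)/(2*sqrt(z))

Explanation: sin(z) was incorrectly written as cos(z): the term sin(z)/(2*sqrt(z)) was incorrectly written as cos(z)/(2*sqrt(z))
The later steps are derived from this incorrect expression, so the error originates in Step 2.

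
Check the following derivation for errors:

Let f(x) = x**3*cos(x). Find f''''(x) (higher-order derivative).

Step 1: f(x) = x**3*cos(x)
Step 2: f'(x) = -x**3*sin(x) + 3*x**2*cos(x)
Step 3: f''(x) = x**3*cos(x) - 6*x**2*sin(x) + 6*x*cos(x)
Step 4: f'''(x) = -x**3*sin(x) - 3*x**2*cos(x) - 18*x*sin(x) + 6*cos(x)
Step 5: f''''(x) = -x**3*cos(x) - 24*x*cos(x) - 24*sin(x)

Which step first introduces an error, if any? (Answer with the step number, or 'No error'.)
Step 3

Step 3 is incorrect due to a sign flip.
The step shows: x**3*cos(x) - 6*x**2*sin(x) + 6*x*cos(x)
The correct value should be: -x**3*cos(x) - 6*x**2*sin(x) + 6*x*cos(x)

Explanation: The sign of one term was flipped: the term -x**3*cos(x) was incorrectly written as x**3*cos(x)
The later steps are derived from this incorrect expression, so the error originates in Step 3.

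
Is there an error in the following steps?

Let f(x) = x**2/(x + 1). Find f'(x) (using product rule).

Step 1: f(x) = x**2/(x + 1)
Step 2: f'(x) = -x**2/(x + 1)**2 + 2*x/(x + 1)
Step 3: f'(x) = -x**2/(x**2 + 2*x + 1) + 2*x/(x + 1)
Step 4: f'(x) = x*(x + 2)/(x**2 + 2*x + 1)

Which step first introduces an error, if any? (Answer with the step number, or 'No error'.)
No error

All steps in this derivation are correct.
The final answer f'(x) = x*(x + 2)/(x**2 + 2*x + 1) is valid.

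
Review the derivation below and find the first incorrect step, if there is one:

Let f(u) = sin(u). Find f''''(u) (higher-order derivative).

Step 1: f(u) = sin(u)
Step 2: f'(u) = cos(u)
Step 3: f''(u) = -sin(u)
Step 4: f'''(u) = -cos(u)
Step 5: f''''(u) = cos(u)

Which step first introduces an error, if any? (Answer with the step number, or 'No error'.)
Step 5

Step 5 is incorrect due to a wrong trig function.
The step shows: cos(u)
The correct value should be: sin(u)

Explanation: sin(u) was incorrectly written as cos(u): the term sin(u) was incorrectly written as cos(u)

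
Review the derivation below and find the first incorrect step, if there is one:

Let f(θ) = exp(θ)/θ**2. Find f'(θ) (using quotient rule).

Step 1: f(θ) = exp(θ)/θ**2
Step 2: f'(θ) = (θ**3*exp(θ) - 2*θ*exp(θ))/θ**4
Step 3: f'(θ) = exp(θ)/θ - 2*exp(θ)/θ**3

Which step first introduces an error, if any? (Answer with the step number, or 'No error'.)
Step 2

Step 2 is incorrect due to a wrong exponent.
The step shows: (θ**3*exp(θ) - 2*θ*exp(θ))/θ**4
The correct value should be: (θ**2*exp(θ) - 2*θ*exp(θ))/θ**4

Explanation: The exponent 2 on θ was incorrectly written as 3: the term (θ**2*exp(θ) - 2*θ*exp(θ))/θ**4 was incorrectly written as (θ**3*exp(θ) - 2*θ*exp(θ))/θ**4
The later steps are derived from this incorrect expression, so the error originates in Step 2.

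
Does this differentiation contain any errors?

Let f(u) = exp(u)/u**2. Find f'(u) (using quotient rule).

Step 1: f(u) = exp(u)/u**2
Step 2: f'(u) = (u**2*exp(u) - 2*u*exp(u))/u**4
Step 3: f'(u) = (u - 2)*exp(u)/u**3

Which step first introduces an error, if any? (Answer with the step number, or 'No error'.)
No error

All steps in this derivation are correct.
The final answer f'(u) = (u - 2)*exp(u)/u**3 is valid.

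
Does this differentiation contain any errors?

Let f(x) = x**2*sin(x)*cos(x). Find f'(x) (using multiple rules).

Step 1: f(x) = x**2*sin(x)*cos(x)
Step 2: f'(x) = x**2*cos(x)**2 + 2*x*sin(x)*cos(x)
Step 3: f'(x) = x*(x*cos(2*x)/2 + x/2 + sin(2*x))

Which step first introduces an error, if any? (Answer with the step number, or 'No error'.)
Step 2

Step 2 is incorrect due to a dropped term.
The step shows: x**2*cos(x)**2 + 2*x*sin(x)*cos(x)
The correct value should be: -x**2*sin(x)**2 + x**2*cos(x)**2 + 2*x*sin(x)*cos(x)

Explanation: A term was dropped: the term -x**2*sin(x)**2 was incorrectly omitted
The later steps are derived from this incorrect expression, so the error originates in Step 2.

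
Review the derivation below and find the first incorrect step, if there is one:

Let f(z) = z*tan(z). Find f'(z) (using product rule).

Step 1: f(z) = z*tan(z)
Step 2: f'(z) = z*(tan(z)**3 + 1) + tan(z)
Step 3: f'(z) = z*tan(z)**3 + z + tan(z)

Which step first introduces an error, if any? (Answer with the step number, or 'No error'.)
Step 2

Step 2 is incorrect due to a wrong exponent.
The step shows: z*(tan(z)**3 + 1) + tan(z)
The correct value should be: z*(tan(z)**2 + 1) + tan(z)

Explanation: The exponent 2 on tan(z) was incorrectly written as 3: the term z*(tan(z)**2 + 1) was incorrectly written as z*(tan(z)**3 + 1)
The later steps are derived from this incorrect expression, so the error originates in Step 2.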